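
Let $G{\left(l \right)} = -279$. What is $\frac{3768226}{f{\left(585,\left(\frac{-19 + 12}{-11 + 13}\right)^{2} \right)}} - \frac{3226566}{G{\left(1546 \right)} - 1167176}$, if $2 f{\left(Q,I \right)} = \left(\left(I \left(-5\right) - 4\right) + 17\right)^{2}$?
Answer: $\frac{140895683471494}{43486531295} \approx 3240.0$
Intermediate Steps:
$f{\left(Q,I \right)} = \frac{\left(13 - 5 I\right)^{2}}{2}$ ($f{\left(Q,I \right)} = \frac{\left(\left(I \left(-5\right) - 4\right) + 17\right)^{2}}{2} = \frac{\left(\left(- 5 I - 4\right) + 17\right)^{2}}{2} = \frac{\left(\left(-4 - 5 I\right) + 17\right)^{2}}{2} = \frac{\left(13 - 5 I\right)^{2}}{2}$)
$\frac{3768226}{f{\left(585,\left(\frac{-19 + 12}{-11 + 13}\right)^{2} \right)}} - \frac{3226566}{G{\left(1546 \right)} - 1167176} = \frac{3768226}{\frac{1}{2} \left(-13 + 5 \left(\frac{-19 + 12}{-11 + 13}\right)^{2}\right)^{2}} - \frac{3226566}{-279 - 1167176} = \frac{3768226}{\frac{1}{2} \left(-13 + 5 \left(- \frac{7}{2}\right)^{2}\right)^{2}} - \frac{3226566}{-279 - 1167176} = \frac{3768226}{\frac{1}{2} \left(-13 + 5 \left(\left(-7\right) \frac{1}{2}\right)^{2}\right)^{2}} - \frac{3226566}{-1167455} = \frac{3768226}{\frac{1}{2} \left(-13 + 5 \left(- \frac{7}{2}\right)^{2}\right)^{2}} - - \frac{3226566}{1167455} = \frac{3768226}{\frac{1}{2} \left(-13 + 5 \cdot \frac{49}{4}\right)^{2}} + \frac{3226566}{1167455} = \frac{3768226}{\frac{1}{2} \left(-13 + \frac{245}{4}\right)^{2}} + \frac{3226566}{1167455} = \frac{3768226}{\frac{1}{2} \left(\frac{193}{4}\right)^{2}} + \frac{3226566}{1167455} = \frac{3768226}{\frac{1}{2} \cdot \frac{37249}{16}} + \frac{3226566}{1167455} = \frac{3768226}{\frac{37249}{32}} + \frac{3226566}{1167455} = 3768226 \cdot \frac{32}{37249} + \frac{3226566}{1167455} = \frac{120583232}{37249} + \frac{3226566}{1167455} = \frac{140895683471494}{43486531295}$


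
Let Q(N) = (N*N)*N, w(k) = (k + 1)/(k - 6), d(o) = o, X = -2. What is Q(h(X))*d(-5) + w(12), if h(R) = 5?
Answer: -3737/6 ≈ -622.83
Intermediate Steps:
w(k) = (1 + k)/(-6 + k)
Q(N) = N³ (Q(N) = N²*N = N³)
Q(h(X))*d(-5) + w(12) = 5³*(-5) + (1 + 12)/(-6 + 12) = 125*(-5) + 13/6 = -625 + (⅙)*13 = -625 + 13/6 = -3737/6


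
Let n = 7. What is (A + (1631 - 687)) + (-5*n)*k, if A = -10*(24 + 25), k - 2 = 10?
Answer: 34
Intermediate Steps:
k = 12 (k = 2 + 10 = 12)
A = -490 (A = -10*49 = -490)
(A + (1631 - 687)) + (-5*n)*k = (-490 + (1631 - 687)) - 5*7*12 = (-490 + 944) - 35*12 = 454 - 420 = 34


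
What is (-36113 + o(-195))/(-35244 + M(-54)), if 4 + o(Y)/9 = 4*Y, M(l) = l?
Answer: 43169/35298 ≈ 1.2230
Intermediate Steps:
o(Y) = -36 + 36*Y (o(Y) = -36 + 9*(4*Y) = -36 + 36*Y)
(-36113 + o(-195))/(-35244 + M(-54)) = (-36113 + (-36 + 36*(-195)))/(-35244 - 54) = (-36113 + (-36 - 7020))/(-35298) = (-36113 - 7056)*(-1/35298) = -43169*(-1/35298) = 43169/35298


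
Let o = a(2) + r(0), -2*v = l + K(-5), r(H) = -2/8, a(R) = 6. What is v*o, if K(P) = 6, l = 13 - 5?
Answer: -161/4 ≈ -40.250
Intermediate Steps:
l = 8
r(H) = -¼ (r(H) = -2*⅛ = -¼)
v = -7 (v = -(8 + 6)/2 = -½*14 = -7)
o = 23/4 (o = 6 - ¼ = 23/4 ≈ 5.7500)
v*o = -7*23/4 = -161/4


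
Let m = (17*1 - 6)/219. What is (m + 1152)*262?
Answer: 66102338/219 ≈ 3.0184e+5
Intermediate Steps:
m = 11/219 (m = (17 - 6)*(1/219) = 11*(1/219) = 11/219 ≈ 0.050228)
(m + 1152)*262 = (11/219 + 1152)*262 = (252299/219)*262 = 66102338/219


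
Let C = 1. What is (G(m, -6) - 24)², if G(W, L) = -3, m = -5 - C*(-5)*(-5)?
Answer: 729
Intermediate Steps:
m = -30 (m = -5 - 1*(-5)*(-5) = -5 - (-5)*(-5) = -5 - 1*25 = -5 - 25 = -30)
(G(m, -6) - 24)² = (-3 - 24)² = (-27)² = 729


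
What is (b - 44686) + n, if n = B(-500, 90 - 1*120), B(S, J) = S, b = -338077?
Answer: -383263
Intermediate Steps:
n = -500
(b - 44686) + n = (-338077 - 44686) - 500 = -382763 - 500 = -383263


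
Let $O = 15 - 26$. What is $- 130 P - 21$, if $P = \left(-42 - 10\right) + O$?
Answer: $8169$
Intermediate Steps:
$O = -11$ ($O = 15 - 26 = -11$)
$P = -63$ ($P = \left(-42 - 10\right) - 11 = -52 - 11 = -63$)
$- 130 P - 21 = \left(-130\right) \left(-63\right) - 21 = 8190 - 21 = 8169$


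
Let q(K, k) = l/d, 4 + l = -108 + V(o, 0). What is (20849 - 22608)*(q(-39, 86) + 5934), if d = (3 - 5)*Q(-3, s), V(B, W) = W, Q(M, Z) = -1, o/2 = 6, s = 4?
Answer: -10339402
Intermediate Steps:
o = 12 (o = 2*6 = 12)
d = 2 (d = (3 - 5)*(-1) = -2*(-1) = 2)
l = -112 (l = -4 + (-108 + 0) = -4 - 108 = -112)
q(K, k) = -56 (q(K, k) = -112/2 = -112*½ = -56)
(20849 - 22608)*(q(-39, 86) + 5934) = (20849 - 22608)*(-56 + 5934) = -1759*5878 = -10339402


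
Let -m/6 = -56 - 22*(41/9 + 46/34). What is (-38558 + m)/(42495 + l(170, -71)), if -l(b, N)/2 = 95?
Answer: -1909546/2157555 ≈ -0.88505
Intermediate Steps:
l(b, N) = -190 (l(b, N) = -2*95 = -190)
m = 56912/51 (m = -6*(-56 - 22*(41/9 + 46/34)) = -6*(-56 - 22*(41*(1/9) + 46*(1/34))) = -6*(-56 - 22*(41/9 + 23/17)) = -6*(-56 - 22*904/153) = -6*(-56 - 19888/153) = -6*(-28456/153) = 56912/51 ≈ 1115.9)
(-38558 + m)/(42495 + l(170, -71)) = (-38558 + 56912/51)/(42495 - 190) = -1909546/51/42305 = -1909546/51*1/42305 = -1909546/2157555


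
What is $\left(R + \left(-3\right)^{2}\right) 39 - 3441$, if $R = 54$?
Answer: $-984$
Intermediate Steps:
$\left(R + \left(-3\right)^{2}\right) 39 - 3441 = \left(54 + \left(-3\right)^{2}\right) 39 - 3441 = \left(54 + 9\right) 39 - 3441 = 63 \cdot 39 - 3441 = 2457 - 3441 = -984$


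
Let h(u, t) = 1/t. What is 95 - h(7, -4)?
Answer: 381/4 ≈ 95.250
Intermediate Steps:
95 - h(7, -4) = 95 - 1/(-4) = 95 - 1*(-¼) = 95 + ¼ = 381/4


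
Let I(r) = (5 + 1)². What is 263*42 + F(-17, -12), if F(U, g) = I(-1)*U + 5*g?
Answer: 10374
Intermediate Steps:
I(r) = 36 (I(r) = 6² = 36)
F(U, g) = 5*g + 36*U (F(U, g) = 36*U + 5*g = 5*g + 36*U)
263*42 + F(-17, -12) = 263*42 + (5*(-12) + 36*(-17)) = 11046 + (-60 - 612) = 11046 - 672 = 10374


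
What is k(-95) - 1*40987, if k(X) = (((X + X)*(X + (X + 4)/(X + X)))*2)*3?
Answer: 66767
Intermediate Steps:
k(X) = 12*X*(X + (4 + X)/(2*X)) (k(X) = (((2*X)*(X + (4 + X)/((2*X))))*2)*3 = (((2*X)*(X + (4 + X)*(1/(2*X))))*2)*3 = (((2*X)*(X + (4 + X)/(2*X)))*2)*3 = ((2*X*(X + (4 + X)/(2*X)))*2)*3 = (4*X*(X + (4 + X)/(2*X)))*3 = 12*X*(X + (4 + X)/(2*X)))
k(-95) - 1*40987 = (24 + 6*(-95) + 12*(-95)²) - 1*40987 = (24 - 570 + 12*9025) - 40987 = (24 - 570 + 108300) - 40987 = 107754 - 40987 = 66767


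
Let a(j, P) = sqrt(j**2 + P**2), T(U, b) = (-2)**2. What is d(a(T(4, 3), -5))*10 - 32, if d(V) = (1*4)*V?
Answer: -32 + 40*sqrt(41) ≈ 224.13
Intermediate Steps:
T(U, b) = 4
a(j, P) = sqrt(P**2 + j**2)
d(V) = 4*V
d(a(T(4, 3), -5))*10 - 32 = (4*sqrt((-5)**2 + 4**2))*10 - 32 = (4*sqrt(25 + 16))*10 - 32 = (4*sqrt(41))*10 - 32 = 40*sqrt(41) - 32 = -32 + 40*sqrt(41)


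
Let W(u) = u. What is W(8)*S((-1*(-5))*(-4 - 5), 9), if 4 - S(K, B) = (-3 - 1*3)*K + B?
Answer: -2200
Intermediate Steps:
S(K, B) = 4 - B + 6*K (S(K, B) = 4 - ((-3 - 1*3)*K + B) = 4 - ((-3 - 3)*K + B) = 4 - (-6*K + B) = 4 - (B - 6*K) = 4 + (-B + 6*K) = 4 - B + 6*K)
W(8)*S((-1*(-5))*(-4 - 5), 9) = 8*(4 - 1*9 + 6*((-1*(-5))*(-4 - 5))) = 8*(4 - 9 + 6*(5*(-9))) = 8*(4 - 9 + 6*(-45)) = 8*(4 - 9 - 270) = 8*(-275) = -2200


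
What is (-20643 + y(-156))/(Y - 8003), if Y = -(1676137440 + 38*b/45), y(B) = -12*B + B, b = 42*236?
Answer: 283905/25142307197 ≈ 1.1292e-5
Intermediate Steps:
b = 9912
y(B) = -11*B (y(B) = -12*B + B = -11*B)
Y = -25142187152/15 (Y = -36822/(1/(45520 + 9912/43605)) = -36822/(1/(45520 + 9912*(1/43605))) = -36822/(1/(45520 + 3304/14535)) = -36822/(1/(661636504/14535)) = -36822/14535/661636504 = -36822*661636504/14535 = -25142187152/15 ≈ -1.6761e+9)
(-20643 + y(-156))/(Y - 8003) = (-20643 - 11*(-156))/(-25142187152/15 - 8003) = (-20643 + 1716)/(-25142307197/15) = -18927*(-15/25142307197) = 283905/25142307197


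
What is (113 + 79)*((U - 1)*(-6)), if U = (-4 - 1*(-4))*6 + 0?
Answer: 1152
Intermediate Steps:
U = 0 (U = (-4 + 4)*6 + 0 = 0*6 + 0 = 0 + 0 = 0)
(113 + 79)*((U - 1)*(-6)) = (113 + 79)*((0 - 1)*(-6)) = 192*(-1*(-6)) = 192*6 = 1152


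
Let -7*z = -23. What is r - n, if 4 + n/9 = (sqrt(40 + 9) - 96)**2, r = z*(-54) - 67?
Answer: -500482/7 ≈ -71497.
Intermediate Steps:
z = 23/7 (z = -1/7*(-23) = 23/7 ≈ 3.2857)
r = -1711/7 (r = (23/7)*(-54) - 67 = -1242/7 - 67 = -1711/7 ≈ -244.43)
n = 71253 (n = -36 + 9*(sqrt(40 + 9) - 96)**2 = -36 + 9*(sqrt(49) - 96)**2 = -36 + 9*(7 - 96)**2 = -36 + 9*(-89)**2 = -36 + 9*7921 = -36 + 71289 = 71253)
r - n = -1711/7 - 1*71253 = -1711/7 - 71253 = -500482/7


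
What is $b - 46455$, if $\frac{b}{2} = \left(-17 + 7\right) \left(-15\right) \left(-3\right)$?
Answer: $-47355$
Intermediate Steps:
$b = -900$ ($b = 2 \left(-17 + 7\right) \left(-15\right) \left(-3\right) = 2 \left(-10\right) \left(-15\right) \left(-3\right) = 2 \cdot 150 \left(-3\right) = 2 \left(-450\right) = -900$)
$b - 46455 = -900 - 46455 = -47355$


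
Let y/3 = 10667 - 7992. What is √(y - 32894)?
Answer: I*√24869 ≈ 157.7*I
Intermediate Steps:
y = 8025 (y = 3*(10667 - 7992) = 3*2675 = 8025)
√(y - 32894) = √(8025 - 32894) = √(-24869) = I*√24869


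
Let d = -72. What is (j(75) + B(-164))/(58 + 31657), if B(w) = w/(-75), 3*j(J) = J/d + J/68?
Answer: 67537/970479000 ≈ 6.9591e-5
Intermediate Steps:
j(J) = J/3672 (j(J) = (J/(-72) + J/68)/3 = (J*(-1/72) + J*(1/68))/3 = (-J/72 + J/68)/3 = (J/1224)/3 = J/3672)
B(w) = -w/75 (B(w) = w*(-1/75) = -w/75)
(j(75) + B(-164))/(58 + 31657) = ((1/3672)*75 - 1/75*(-164))/(58 + 31657) = (25/1224 + 164/75)/31715 = (67537/30600)*(1/31715) = 67537/970479000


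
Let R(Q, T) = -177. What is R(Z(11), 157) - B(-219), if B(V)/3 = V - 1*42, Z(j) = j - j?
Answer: 606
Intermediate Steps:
Z(j) = 0
B(V) = -126 + 3*V (B(V) = 3*(V - 1*42) = 3*(V - 42) = 3*(-42 + V) = -126 + 3*V)
R(Z(11), 157) - B(-219) = -177 - (-126 + 3*(-219)) = -177 - (-126 - 657) = -177 - 1*(-783) = -177 + 783 = 606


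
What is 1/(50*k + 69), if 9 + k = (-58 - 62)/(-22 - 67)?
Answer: -89/27909 ≈ -0.0031889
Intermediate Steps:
k = -681/89 (k = -9 + (-58 - 62)/(-22 - 67) = -9 - 120/(-89) = -9 - 120*(-1/89) = -9 + 120/89 = -681/89 ≈ -7.6517)
1/(50*k + 69) = 1/(50*(-681/89) + 69) = 1/(-34050/89 + 69) = 1/(-27909/89) = -89/27909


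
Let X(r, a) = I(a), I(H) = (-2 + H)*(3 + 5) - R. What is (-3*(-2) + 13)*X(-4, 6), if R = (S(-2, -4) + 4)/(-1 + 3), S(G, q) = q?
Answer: 608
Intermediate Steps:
R = 0 (R = (-4 + 4)/(-1 + 3) = 0/2 = 0*(1/2) = 0)
I(H) = -16 + 8*H (I(H) = (-2 + H)*(3 + 5) - 1*0 = (-2 + H)*8 + 0 = (-16 + 8*H) + 0 = -16 + 8*H)
X(r, a) = -16 + 8*a
(-3*(-2) + 13)*X(-4, 6) = (-3*(-2) + 13)*(-16 + 8*6) = (6 + 13)*(-16 + 48) = 19*32 = 608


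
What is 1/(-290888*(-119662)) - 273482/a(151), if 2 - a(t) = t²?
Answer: 9519427052321391/793593060476944 ≈ 11.995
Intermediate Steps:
a(t) = 2 - t²
1/(-290888*(-119662)) - 273482/a(151) = 1/(-290888*(-119662)) - 273482/(2 - 1*151²) = -1/290888*(-1/119662) - 273482/(2 - 1*22801) = 1/34808239856 - 273482/(2 - 22801) = 1/34808239856 - 273482/(-22799) = 1/34808239856 - 273482*(-1/22799) = 1/34808239856 + 273482/22799 = 9519427052321391/793593060476944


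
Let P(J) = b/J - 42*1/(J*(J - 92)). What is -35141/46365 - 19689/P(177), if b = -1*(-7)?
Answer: -13734306329798/25639845 ≈ -5.3566e+5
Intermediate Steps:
b = 7
P(J) = 7/J - 42/(J*(-92 + J)) (P(J) = 7/J - 42*1/(J*(J - 92)) = 7/J - 42*1/(J*(-92 + J)) = 7/J - 42/(J*(-92 + J)))
-35141/46365 - 19689/P(177) = -35141/46365 - 19689*177*(-92 + 177)/(7*(-98 + 177)) = -35141*1/46365 - 19689/(7*(1/177)*79/85) = -35141/46365 - 19689/(7*(1/177)*(1/85)*79) = -35141/46365 - 19689/553/15045 = -35141/46365 - 19689*15045/553 = -35141/46365 - 296221005/553 = -13734306329798/25639845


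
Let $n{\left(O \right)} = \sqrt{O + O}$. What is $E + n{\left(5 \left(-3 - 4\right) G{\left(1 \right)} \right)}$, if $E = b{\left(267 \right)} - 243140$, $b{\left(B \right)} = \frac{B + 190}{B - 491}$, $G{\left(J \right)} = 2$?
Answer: $- \frac{54463817}{224} + 2 i \sqrt{35} \approx -2.4314 \cdot 10^{5} + 11.832 i$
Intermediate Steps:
$b{\left(B \right)} = \frac{190 + B}{-491 + B}$
$n{\left(O \right)} = \sqrt{2} \sqrt{O}$ ($n{\left(O \right)} = \sqrt{2 O} = \sqrt{2} \sqrt{O}$)
$E = - \frac{54463817}{224}$ ($E = \frac{190 + 267}{-491 + 267} - 243140 = \frac{1}{-224} \cdot 457 - 243140 = \left(- \frac{1}{224}\right) 457 - 243140 = - \frac{457}{224} - 243140 = - \frac{54463817}{224} \approx -2.4314 \cdot 10^{5}$)
$E + n{\left(5 \left(-3 - 4\right) G{\left(1 \right)} \right)} = - \frac{54463817}{224} + \sqrt{2} \sqrt{5 \left(-3 - 4\right) 2} = - \frac{54463817}{224} + \sqrt{2} \sqrt{5 \left(-7\right) 2} = - \frac{54463817}{224} + \sqrt{2} \sqrt{\left(-35\right) 2} = - \frac{54463817}{224} + \sqrt{2} \sqrt{-70} = - \frac{54463817}{224} + \sqrt{2} i \sqrt{70} = - \frac{54463817}{224} + 2 i \sqrt{35}$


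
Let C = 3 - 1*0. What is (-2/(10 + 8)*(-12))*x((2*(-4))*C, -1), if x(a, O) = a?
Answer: -32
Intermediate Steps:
C = 3 (C = 3 + 0 = 3)
(-2/(10 + 8)*(-12))*x((2*(-4))*C, -1) = (-2/(10 + 8)*(-12))*((2*(-4))*3) = (-2/18*(-12))*(-8*3) = (-2*1/18*(-12))*(-24) = -1/9*(-12)*(-24) = (4/3)*(-24) = -32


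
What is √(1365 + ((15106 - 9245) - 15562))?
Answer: 4*I*√521 ≈ 91.302*I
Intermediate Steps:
√(1365 + ((15106 - 9245) - 15562)) = √(1365 + (5861 - 15562)) = √(1365 - 9701) = √(-8336) = 4*I*√521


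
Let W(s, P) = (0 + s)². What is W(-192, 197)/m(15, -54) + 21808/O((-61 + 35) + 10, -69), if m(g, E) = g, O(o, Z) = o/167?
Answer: -1125817/5 ≈ -2.2516e+5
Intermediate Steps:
W(s, P) = s²
O(o, Z) = o/167 (O(o, Z) = o*(1/167) = o/167)
W(-192, 197)/m(15, -54) + 21808/O((-61 + 35) + 10, -69) = (-192)²/15 + 21808/((((-61 + 35) + 10)/167)) = 36864*(1/15) + 21808/(((-26 + 10)/167)) = 12288/5 + 21808/(((1/167)*(-16))) = 12288/5 + 21808/(-16/167) = 12288/5 + 21808*(-167/16) = 12288/5 - 227621 = -1125817/5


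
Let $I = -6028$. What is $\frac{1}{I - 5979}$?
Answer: $- \frac{1}{12007} \approx -8.3285 \cdot 10^{-5}$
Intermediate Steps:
$\frac{1}{I - 5979} = \frac{1}{-6028 - 5979} = \frac{1}{-12007} = - \frac{1}{12007}$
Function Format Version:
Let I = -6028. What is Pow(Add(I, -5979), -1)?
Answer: Rational(-1, 12007) ≈ -8.3285e-5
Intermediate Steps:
Pow(Add(I, -5979), -1) = Pow(Add(-6028, -5979), -1) = Pow(-12007, -1) = Rational(-1, 12007)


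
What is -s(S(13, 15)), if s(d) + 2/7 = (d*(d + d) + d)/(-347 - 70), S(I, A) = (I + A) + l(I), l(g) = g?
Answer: 24655/2919 ≈ 8.4464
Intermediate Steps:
S(I, A) = A + 2*I (S(I, A) = (I + A) + I = (A + I) + I = A + 2*I)
s(d) = -2/7 - 2*d²/417 - d/417 (s(d) = -2/7 + (d*(d + d) + d)/(-347 - 70) = -2/7 + (d*(2*d) + d)/(-417) = -2/7 + (2*d² + d)*(-1/417) = -2/7 + (d + 2*d²)*(-1/417) = -2/7 + (-2*d²/417 - d/417) = -2/7 - 2*d²/417 - d/417)
-s(S(13, 15)) = -(-2/7 - 2*(15 + 2*13)²/417 - (15 + 2*13)/417) = -(-2/7 - 2*(15 + 26)²/417 - (15 + 26)/417) = -(-2/7 - 2/417*41² - 1/417*41) = -(-2/7 - 2/417*1681 - 41/417) = -(-2/7 - 3362/417 - 41/417) = -1*(-24655/2919) = 24655/2919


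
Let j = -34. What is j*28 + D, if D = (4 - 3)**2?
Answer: -951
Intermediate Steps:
D = 1 (D = 1**2 = 1)
j*28 + D = -34*28 + 1 = -952 + 1 = -951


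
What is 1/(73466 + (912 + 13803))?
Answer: 1/88181 ≈ 1.1340e-5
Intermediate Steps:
1/(73466 + (912 + 13803)) = 1/(73466 + 14715) = 1/88181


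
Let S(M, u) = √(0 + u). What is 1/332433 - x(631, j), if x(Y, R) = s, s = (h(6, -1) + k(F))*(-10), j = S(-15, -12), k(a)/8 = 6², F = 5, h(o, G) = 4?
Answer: 970704361/332433 ≈ 2920.0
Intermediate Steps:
k(a) = 288 (k(a) = 8*6² = 8*36 = 288)
S(M, u) = √u
j = 2*I*√3 (j = √(-12) = 2*I*√3 ≈ 3.4641*I)
s = -2920 (s = (4 + 288)*(-10) = 292*(-10) = -2920)
x(Y, R) = -2920
1/332433 - x(631, j) = 1/332433 - 1*(-2920) = 1/332433 + 2920 = 970704361/332433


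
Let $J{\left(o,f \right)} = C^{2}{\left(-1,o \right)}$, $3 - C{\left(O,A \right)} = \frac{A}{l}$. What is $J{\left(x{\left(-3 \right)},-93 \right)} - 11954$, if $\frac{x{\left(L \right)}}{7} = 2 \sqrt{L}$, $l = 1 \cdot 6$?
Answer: $- \frac{35884}{3} - 14 i \sqrt{3} \approx -11961.0 - 24.249 i$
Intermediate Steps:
$l = 6$
$C{\left(O,A \right)} = 3 - \frac{A}{6}$
$x{\left(L \right)} = 14 \sqrt{L}$ ($x{\left(L \right)} = 7 \cdot 2 \sqrt{L} = 14 \sqrt{L}$)
$J{\left(o,f \right)} = \left(3 - \frac{o}{6}\right)^{2}$
$J{\left(x{\left(-3 \right)},-93 \right)} - 11954 = \frac{\left(-18 + 14 \sqrt{-3}\right)^{2}}{36} - 11954 = \frac{\left(-18 + 14 i \sqrt{3}\right)^{2}}{36} - 11954 = -11954 + \frac{\left(-18 + 14 i \sqrt{3}\right)^{2}}{36}$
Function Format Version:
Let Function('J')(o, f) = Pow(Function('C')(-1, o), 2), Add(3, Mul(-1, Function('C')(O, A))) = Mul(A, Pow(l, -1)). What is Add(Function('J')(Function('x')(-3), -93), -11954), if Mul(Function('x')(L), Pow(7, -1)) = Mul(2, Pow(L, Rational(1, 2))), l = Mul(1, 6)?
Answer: Add(Rational(-35884, 3), Mul(-14, I, Pow(3, Rational(1, 2)))) ≈ Add(-11961., Mul(-24.249, I))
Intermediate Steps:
l = 6
Function('C')(O, A) = Add(3, Mul(Rational(-1, 6), A)) (Function('C')(O, A) = Add(3, Mul(-1, Mul(A, Pow(6, -1)))) = Add(3, Mul(-1, Mul(A, Rational(1, 6)))) = Add(3, Mul(-1, Mul(Rational(1, 6), A))) = Add(3, Mul(Rational(-1, 6), A)))
Function('x')(L) = Mul(14, Pow(L, Rational(1, 2))) (Function('x')(L) = Mul(7, Mul(2, Pow(L, Rational(1, 2)))) = Mul(14, Pow(L, Rational(1, 2))))
Function('J')(o, f) = Pow(Add(3, Mul(Rational(-1, 6), o)), 2)
Add(Function('J')(Function('x')(-3), -93), -11954) = Add(Mul(Rational(1, 36), Pow(Add(-18, Mul(14, Pow(-3, Rational(1, 2)))), 2)), -11954) = Add(Mul(Rational(1, 36), Pow(Add(-18, Mul(14, Mul(I, Pow(3, Rational(1, 2))))), 2)), -11954) = Add(Mul(Rational(1, 36), Pow(Add(-18, Mul(14, I, Pow(3, Rational(1, 2)))), 2)), -11954) = Add(-11954, Mul(Rational(1, 36), Pow(Add(-18, Mul(14, I, Pow(3, Rational(1, 2)))), 2)))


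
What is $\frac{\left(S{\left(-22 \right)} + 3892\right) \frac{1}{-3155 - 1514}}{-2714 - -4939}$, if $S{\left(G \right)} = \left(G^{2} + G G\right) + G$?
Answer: $- \frac{4838}{10388525} \approx -0.00046571$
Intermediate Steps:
$S{\left(G \right)} = G + 2 G^{2}$ ($S{\left(G \right)} = \left(G^{2} + G^{2}\right) + G = 2 G^{2} + G = G + 2 G^{2}$)
$\frac{\left(S{\left(-22 \right)} + 3892\right) \frac{1}{-3155 - 1514}}{-2714 - -4939} = \frac{\left(- 22 \left(1 + 2 \left(-22\right)\right) + 3892\right) \frac{1}{-3155 - 1514}}{-2714 - -4939} = \frac{\left(- 22 \left(1 - 44\right) + 3892\right) \frac{1}{-4669}}{-2714 + 4939} = \frac{\left(\left(-22\right) \left(-43\right) + 3892\right) \left(- \frac{1}{4669}\right)}{2225} = \left(946 + 3892\right) \left(- \frac{1}{4669}\right) \frac{1}{2225} = 4838 \left(- \frac{1}{4669}\right) \frac{1}{2225} = \left(- \frac{4838}{4669}\right) \frac{1}{2225} = - \frac{4838}{10388525}$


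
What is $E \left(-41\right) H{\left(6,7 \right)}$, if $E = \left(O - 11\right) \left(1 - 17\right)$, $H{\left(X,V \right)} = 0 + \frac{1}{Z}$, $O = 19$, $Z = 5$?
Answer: $\frac{5248}{5} \approx 1049.6$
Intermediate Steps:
$H{\left(X,V \right)} = \frac{1}{5}$ ($H{\left(X,V \right)} = 0 + \frac{1}{5} = \frac{1}{5}$)
$E = -128$ ($E = \left(19 - 11\right) \left(1 - 17\right) = 8 \left(-16\right) = -128$)
$E \left(-41\right) H{\left(6,7 \right)} = \left(-128\right) \left(-41\right) \frac{1}{5} = 5248 \cdot \frac{1}{5} = \frac{5248}{5}$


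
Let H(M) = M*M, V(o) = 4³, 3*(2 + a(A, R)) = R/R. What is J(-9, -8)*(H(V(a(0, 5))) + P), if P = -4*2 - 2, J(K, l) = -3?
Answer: -12258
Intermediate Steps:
a(A, R) = -5/3 (a(A, R) = -2 + (R/R)/3 = -2 + (⅓)*1 = -2 + ⅓ = -5/3)
V(o) = 64
H(M) = M²
P = -10 (P = -8 - 2 = -10)
J(-9, -8)*(H(V(a(0, 5))) + P) = -3*(64² - 10) = -3*(4096 - 10) = -3*4086 = -12258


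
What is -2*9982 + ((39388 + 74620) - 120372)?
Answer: -26328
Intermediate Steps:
-2*9982 + ((39388 + 74620) - 120372) = -19964 + (114008 - 120372) = -19964 - 6364 = -26328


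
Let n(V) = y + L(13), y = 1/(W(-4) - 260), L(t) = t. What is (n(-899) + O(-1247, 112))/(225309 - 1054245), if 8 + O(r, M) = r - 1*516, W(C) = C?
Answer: 464113/218839104 ≈ 0.0021208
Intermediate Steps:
O(r, M) = -524 + r (O(r, M) = -8 + (r - 1*516) = -8 + (r - 516) = -8 + (-516 + r) = -524 + r)
y = -1/264 (y = 1/(-4 - 260) = 1/(-264) = -1/264 ≈ -0.0037879)
n(V) = 3431/264 (n(V) = -1/264 + 13 = 3431/264)
(n(-899) + O(-1247, 112))/(225309 - 1054245) = (3431/264 + (-524 - 1247))/(225309 - 1054245) = (3431/264 - 1771)/(-828936) = -464113/264*(-1/828936) = 464113/218839104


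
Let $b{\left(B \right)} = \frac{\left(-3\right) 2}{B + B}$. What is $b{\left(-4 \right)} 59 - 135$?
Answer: $- \frac{363}{4} \approx -90.75$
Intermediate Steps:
$b{\left(B \right)} = - \frac{3}{B}$ ($b{\left(B \right)} = - \frac{6}{2 B} = - 6 \frac{1}{2 B} = - \frac{3}{B}$)
$b{\left(-4 \right)} 59 - 135 = - \frac{3}{-4} \cdot 59 - 135 = \left(-3\right) \left(- \frac{1}{4}\right) 59 - 135 = \frac{3}{4} \cdot 59 - 135 = \frac{177}{4} - 135 = - \frac{363}{4}$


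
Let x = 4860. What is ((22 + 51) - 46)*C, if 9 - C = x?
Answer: -130977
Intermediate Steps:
C = -4851 (C = 9 - 1*4860 = 9 - 4860 = -4851)
((22 + 51) - 46)*C = ((22 + 51) - 46)*(-4851) = (73 - 46)*(-4851) = 27*(-4851) = -130977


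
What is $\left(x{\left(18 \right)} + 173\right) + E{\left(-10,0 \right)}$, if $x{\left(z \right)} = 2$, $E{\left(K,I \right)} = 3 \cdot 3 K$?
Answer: $85$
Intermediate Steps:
$E{\left(K,I \right)} = 9 K$
$\left(x{\left(18 \right)} + 173\right) + E{\left(-10,0 \right)} = \left(2 + 173\right) + 9 \left(-10\right) = 175 - 90 = 85$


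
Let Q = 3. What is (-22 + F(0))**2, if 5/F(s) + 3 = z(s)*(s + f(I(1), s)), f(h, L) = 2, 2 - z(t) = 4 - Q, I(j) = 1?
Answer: 729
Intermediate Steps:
z(t) = 1 (z(t) = 2 - (4 - 1*3) = 2 - (4 - 3) = 2 - 1*1 = 2 - 1 = 1)
F(s) = 5/(-1 + s) (F(s) = 5/(-3 + 1*(s + 2)) = 5/(-3 + 1*(2 + s)) = 5/(-3 + (2 + s)) = 5/(-1 + s))
(-22 + F(0))**2 = (-22 + 5/(-1 + 0))**2 = (-22 + 5/(-1))**2 = (-22 + 5*(-1))**2 = (-22 - 5)**2 = (-27)**2 = 729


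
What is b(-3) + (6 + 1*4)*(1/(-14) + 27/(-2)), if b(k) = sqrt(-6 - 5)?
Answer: -950/7 + I*sqrt(11) ≈ -135.71 + 3.3166*I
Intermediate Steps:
b(k) = I*sqrt(11) (b(k) = sqrt(-11) = I*sqrt(11))
b(-3) + (6 + 1*4)*(1/(-14) + 27/(-2)) = I*sqrt(11) + (6 + 1*4)*(1/(-14) + 27/(-2)) = I*sqrt(11) + (6 + 4)*(1*(-1/14) + 27*(-1/2)) = I*sqrt(11) + 10*(-1/14 - 27/2) = I*sqrt(11) + 10*(-95/7) = I*sqrt(11) - 950/7 = -950/7 + I*sqrt(11)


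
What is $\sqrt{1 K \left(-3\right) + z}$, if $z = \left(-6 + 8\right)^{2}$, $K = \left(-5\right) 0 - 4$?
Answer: $4$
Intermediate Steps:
$K = -4$ ($K = 0 - 4 = -4$)
$z = 4$ ($z = 2^{2} = 4$)
$\sqrt{1 K \left(-3\right) + z} = \sqrt{1 \left(-4\right) \left(-3\right) + 4} = \sqrt{\left(-4\right) \left(-3\right) + 4} = \sqrt{12 + 4} = \sqrt{16} = 4$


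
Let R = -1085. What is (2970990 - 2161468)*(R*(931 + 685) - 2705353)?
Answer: -3609426265186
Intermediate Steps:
(2970990 - 2161468)*(R*(931 + 685) - 2705353) = (2970990 - 2161468)*(-1085*(931 + 685) - 2705353) = 809522*(-1085*1616 - 2705353) = 809522*(-1753360 - 2705353) = 809522*(-4458713) = -3609426265186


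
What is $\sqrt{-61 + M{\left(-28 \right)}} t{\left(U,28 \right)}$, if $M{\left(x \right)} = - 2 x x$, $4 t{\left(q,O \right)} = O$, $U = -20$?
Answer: $21 i \sqrt{181} \approx 282.53 i$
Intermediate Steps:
$t{\left(q,O \right)} = \frac{O}{4}$
$M{\left(x \right)} = - 2 x^{2}$
$\sqrt{-61 + M{\left(-28 \right)}} t{\left(U,28 \right)} = \sqrt{-61 - 2 \left(-28\right)^{2}} \cdot \frac{1}{4} \cdot 28 = \sqrt{-61 - 1568} \cdot 7 = \sqrt{-1629} \cdot 7 = 3 i \sqrt{181} \cdot 7 = 21 i \sqrt{181}$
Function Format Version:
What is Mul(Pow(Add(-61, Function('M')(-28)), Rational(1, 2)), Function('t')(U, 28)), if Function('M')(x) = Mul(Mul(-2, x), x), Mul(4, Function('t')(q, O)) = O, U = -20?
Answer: Mul(21, I, Pow(181, Rational(1, 2))) ≈ Mul(282.53, I)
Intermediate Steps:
Function('t')(q, O) = Mul(Rational(1, 4), O)
Function('M')(x) = Mul(-2, Pow(x, 2))
Mul(Pow(Add(-61, Function('M')(-28)), Rational(1, 2)), Function('t')(U, 28)) = Mul(Pow(Add(-61, Mul(-2, Pow(-28, 2))), Rational(1, 2)), Mul(Rational(1, 4), 28)) = Mul(Pow(Add(-61, Mul(-2, 784)), Rational(1, 2)), 7) = Mul(Pow(Add(-61, -1568), Rational(1, 2)), 7) = Mul(Pow(-1629, Rational(1, 2)), 7) = Mul(Mul(3, I, Pow(181, Rational(1, 2))), 7) = Mul(21, I, Pow(181, Rational(1, 2)))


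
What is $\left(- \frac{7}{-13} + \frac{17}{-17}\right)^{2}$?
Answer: $\frac{36}{169} \approx 0.21302$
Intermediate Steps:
$\left(- \frac{7}{-13} + \frac{17}{-17}\right)^{2} = \left(\left(-7\right) \left(- \frac{1}{13}\right) + 17 \left(- \frac{1}{17}\right)\right)^{2} = \left(\frac{7}{13} - 1\right)^{2} = \left(- \frac{6}{13}\right)^{2} = \frac{36}{169}$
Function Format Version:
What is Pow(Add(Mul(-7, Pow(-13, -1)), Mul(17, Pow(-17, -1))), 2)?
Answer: Rational(36, 169) ≈ 0.21302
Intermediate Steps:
Pow(Add(Mul(-7, Pow(-13, -1)), Mul(17, Pow(-17, -1))), 2) = Pow(Add(Mul(-7, Rational(-1, 13)), Mul(17, Rational(-1, 17))), 2) = Pow(Add(Rational(7, 13), -1), 2) = Pow(Rational(-6, 13), 2) = Rational(36, 169)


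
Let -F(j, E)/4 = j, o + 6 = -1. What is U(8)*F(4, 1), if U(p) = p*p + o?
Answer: -912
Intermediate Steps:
o = -7 (o = -6 - 1 = -7)
F(j, E) = -4*j
U(p) = -7 + p² (U(p) = p*p - 7 = p² - 7 = -7 + p²)
U(8)*F(4, 1) = (-7 + 8²)*(-4*4) = (-7 + 64)*(-16) = 57*(-16) = -912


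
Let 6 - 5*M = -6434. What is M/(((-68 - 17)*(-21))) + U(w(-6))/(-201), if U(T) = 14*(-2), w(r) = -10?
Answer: 14708/17085 ≈ 0.86087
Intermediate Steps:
M = 1288 (M = 6/5 - ⅕*(-6434) = 6/5 + 6434/5 = 1288)
U(T) = -28
M/(((-68 - 17)*(-21))) + U(w(-6))/(-201) = 1288/(((-68 - 17)*(-21))) - 28/(-201) = 1288/((-85*(-21))) - 28*(-1/201) = 1288/1785 + 28/201 = 1288*(1/1785) + 28/201 = 184/255 + 28/201 = 14708/17085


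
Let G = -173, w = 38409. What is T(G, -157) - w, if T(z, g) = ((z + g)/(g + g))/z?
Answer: -1043227014/27161 ≈ -38409.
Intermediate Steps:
T(z, g) = (g + z)/(2*g*z) (T(z, g) = ((g + z)/((2*g)))/z = ((g + z)*(1/(2*g)))/z = ((g + z)/(2*g))/z = (g + z)/(2*g*z))
T(G, -157) - w = (½)*(-157 - 173)/(-157*(-173)) - 1*38409 = (½)*(-1/157)*(-1/173)*(-330) - 38409 = -165/27161 - 38409 = -1043227014/27161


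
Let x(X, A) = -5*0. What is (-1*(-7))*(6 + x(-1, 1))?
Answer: 42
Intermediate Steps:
x(X, A) = 0
(-1*(-7))*(6 + x(-1, 1)) = (-1*(-7))*(6 + 0) = 7*6 = 42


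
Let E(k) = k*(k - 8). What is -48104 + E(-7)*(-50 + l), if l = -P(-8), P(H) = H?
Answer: -52514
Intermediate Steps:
E(k) = k*(-8 + k)
l = 8 (l = -1*(-8) = 8)
-48104 + E(-7)*(-50 + l) = -48104 + (-7*(-8 - 7))*(-50 + 8) = -48104 - 7*(-15)*(-42) = -48104 + 105*(-42) = -48104 - 4410 = -52514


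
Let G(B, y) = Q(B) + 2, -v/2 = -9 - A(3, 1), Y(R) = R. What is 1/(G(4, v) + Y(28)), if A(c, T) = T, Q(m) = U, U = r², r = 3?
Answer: 1/39 ≈ 0.025641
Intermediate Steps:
U = 9 (U = 3² = 9)
Q(m) = 9
v = 20 (v = -2*(-9 - 1*1) = -2*(-9 - 1) = -2*(-10) = 20)
G(B, y) = 11 (G(B, y) = 9 + 2 = 11)
1/(G(4, v) + Y(28)) = 1/(11 + 28) = 1/39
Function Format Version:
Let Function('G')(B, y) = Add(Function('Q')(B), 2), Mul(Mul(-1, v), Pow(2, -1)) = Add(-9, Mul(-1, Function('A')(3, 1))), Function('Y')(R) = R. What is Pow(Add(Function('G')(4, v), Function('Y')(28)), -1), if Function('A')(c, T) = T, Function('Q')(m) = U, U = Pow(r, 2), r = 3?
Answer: Rational(1, 39) ≈ 0.025641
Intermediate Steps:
U = 9 (U = Pow(3, 2) = 9)
Function('Q')(m) = 9
v = 20 (v = Mul(-2, Add(-9, Mul(-1, 1))) = Mul(-2, Add(-9, -1)) = Mul(-2, -10) = 20)
Function('G')(B, y) = 11 (Function('G')(B, y) = Add(9, 2) = 11)
Pow(Add(Function('G')(4, v), Function('Y')(28)), -1) = Pow(Add(11, 28), -1) = Pow(39, -1) = Rational(1, 39)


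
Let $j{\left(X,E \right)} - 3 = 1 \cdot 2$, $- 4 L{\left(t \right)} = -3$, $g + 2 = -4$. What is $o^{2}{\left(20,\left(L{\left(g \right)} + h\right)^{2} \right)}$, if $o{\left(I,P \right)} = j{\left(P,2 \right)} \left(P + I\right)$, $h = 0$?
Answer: $\frac{2706025}{256} \approx 10570.0$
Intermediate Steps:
$g = -6$ ($g = -2 - 4 = -6$)
$L{\left(t \right)} = \frac{3}{4}$ ($L{\left(t \right)} = \left(- \frac{1}{4}\right) \left(-3\right) = \frac{3}{4}$)
$j{\left(X,E \right)} = 5$ ($j{\left(X,E \right)} = 3 + 1 \cdot 2 = 3 + 2 = 5$)
$o{\left(I,P \right)} = 5 I + 5 P$ ($o{\left(I,P \right)} = 5 \left(P + I\right) = 5 \left(I + P\right) = 5 I + 5 P$)
$o^{2}{\left(20,\left(L{\left(g \right)} + h\right)^{2} \right)} = \left(5 \cdot 20 + 5 \left(\frac{3}{4} + 0\right)^{2}\right)^{2} = \left(100 + 5 \left(\frac{3}{4}\right)^{2}\right)^{2} = \left(100 + 5 \cdot \frac{9}{16}\right)^{2} = \left(100 + \frac{45}{16}\right)^{2} = \left(\frac{1645}{16}\right)^{2} = \frac{2706025}{256}$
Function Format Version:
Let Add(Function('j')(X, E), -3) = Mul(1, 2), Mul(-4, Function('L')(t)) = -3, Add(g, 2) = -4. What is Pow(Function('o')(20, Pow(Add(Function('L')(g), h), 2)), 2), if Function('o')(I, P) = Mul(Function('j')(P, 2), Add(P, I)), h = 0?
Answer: Rational(2706025, 256) ≈ 10570.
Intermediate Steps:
g = -6 (g = Add(-2, -4) = -6)
Function('L')(t) = Rational(3, 4) (Function('L')(t) = Mul(Rational(-1, 4), -3) = Rational(3, 4))
Function('j')(X, E) = 5 (Function('j')(X, E) = Add(3, Mul(1, 2)) = Add(3, 2) = 5)
Function('o')(I, P) = Add(Mul(5, I), Mul(5, P)) (Function('o')(I, P) = Mul(5, Add(P, I)) = Mul(5, Add(I, P)) = Add(Mul(5, I), Mul(5, P)))
Pow(Function('o')(20, Pow(Add(Function('L')(g), h), 2)), 2) = Pow(Add(Mul(5, 20), Mul(5, Pow(Add(Rational(3, 4), 0), 2))), 2) = Pow(Add(100, Mul(5, Pow(Rational(3, 4), 2))), 2) = Pow(Add(100, Mul(5, Rational(9, 16))), 2) = Pow(Add(100, Rational(45, 16)), 2) = Pow(Rational(1645, 16), 2) = Rational(2706025, 256)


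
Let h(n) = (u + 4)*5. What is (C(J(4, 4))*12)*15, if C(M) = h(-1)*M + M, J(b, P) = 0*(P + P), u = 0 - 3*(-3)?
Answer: 0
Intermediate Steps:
u = 9 (u = 0 + 9 = 9)
h(n) = 65 (h(n) = (9 + 4)*5 = 13*5 = 65)
J(b, P) = 0 (J(b, P) = 0*(2*P) = 0)
C(M) = 66*M (C(M) = 65*M + M = 66*M)
(C(J(4, 4))*12)*15 = ((66*0)*12)*15 = (0*12)*15 = 0*15 = 0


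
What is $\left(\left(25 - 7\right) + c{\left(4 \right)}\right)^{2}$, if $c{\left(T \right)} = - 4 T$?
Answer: $4$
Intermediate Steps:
$\left(\left(25 - 7\right) + c{\left(4 \right)}\right)^{2} = \left(\left(25 - 7\right) - 16\right)^{2} = \left(18 - 16\right)^{2} = 2^{2} = 4$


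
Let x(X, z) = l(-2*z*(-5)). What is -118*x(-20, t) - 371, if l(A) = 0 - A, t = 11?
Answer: 12609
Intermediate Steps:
l(A) = -A
x(X, z) = -10*z (x(X, z) = -(-2*z)*(-5) = -10*z)
-118*x(-20, t) - 371 = -(-1180)*11 - 371 = -118*(-110) - 371 = 12980 - 371 = 12609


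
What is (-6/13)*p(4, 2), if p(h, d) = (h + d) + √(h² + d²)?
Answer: -36/13 - 12*√5/13 ≈ -4.8333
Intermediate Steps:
p(h, d) = d + h + √(d² + h²) (p(h, d) = (d + h) + √(d² + h²) = d + h + √(d² + h²))
(-6/13)*p(4, 2) = (-6/13)*(2 + 4 + √(2² + 4²)) = (-6*1/13)*(2 + 4 + √(4 + 16)) = -6*(2 + 4 + √20)/13 = -6*(2 + 4 + 2*√5)/13 = -6*(6 + 2*√5)/13 = -36/13 - 12*√5/13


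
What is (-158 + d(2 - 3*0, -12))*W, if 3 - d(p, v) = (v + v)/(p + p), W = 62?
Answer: -9238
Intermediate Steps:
d(p, v) = 3 - v/p (d(p, v) = 3 - (v + v)/(p + p) = 3 - 2*v/(2*p) = 3 - 2*v*1/(2*p) = 3 - v/p)
(-158 + d(2 - 3*0, -12))*W = (-158 + (3 - 1*(-12)/(2 - 3*0)))*62 = (-158 + (3 - 1*(-12)/(2 + 0)))*62 = (-158 + (3 - 1*(-12)/2))*62 = (-158 + (3 - 1*(-12)*½))*62 = (-158 + (3 + 6))*62 = (-158 + 9)*62 = -149*62 = -9238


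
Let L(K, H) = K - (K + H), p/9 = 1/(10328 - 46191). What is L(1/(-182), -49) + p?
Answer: 1757278/35863 ≈ 49.000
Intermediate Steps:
p = -9/35863 (p = 9/(10328 - 46191) = 9/(-35863) = 9*(-1/35863) = -9/35863 ≈ -0.00025096)
L(K, H) = -H (L(K, H) = K - (H + K) = K + (-H - K) = -H)
L(1/(-182), -49) + p = -1*(-49) - 9/35863 = 49 - 9/35863 = 1757278/35863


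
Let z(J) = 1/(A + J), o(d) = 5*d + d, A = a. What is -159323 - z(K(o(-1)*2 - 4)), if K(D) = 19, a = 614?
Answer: -100851460/633 ≈ -1.5932e+5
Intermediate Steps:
A = 614
o(d) = 6*d
z(J) = 1/(614 + J)
-159323 - z(K(o(-1)*2 - 4)) = -159323 - 1/(614 + 19) = -159323 - 1/633 = -100851460/633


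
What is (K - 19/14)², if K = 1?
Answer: 25/196 ≈ 0.12755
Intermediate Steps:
(K - 19/14)² = (1 - 19/14)² = (-5/14)² = 25/196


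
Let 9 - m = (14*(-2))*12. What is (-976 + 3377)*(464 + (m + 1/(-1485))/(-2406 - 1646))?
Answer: 1675584523039/1504305 ≈ 1.1139e+6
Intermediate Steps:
m = 345 (m = 9 - 14*(-2)*12 = 9 - (-28)*12 = 9 - 1*(-336) = 9 + 336 = 345)
(-976 + 3377)*(464 + (m + 1/(-1485))/(-2406 - 1646)) = (-976 + 3377)*(464 + (345 + 1/(-1485))/(-2406 - 1646)) = 2401*(464 + (345 - 1/1485)/(-4052)) = 2401*(464 + (512324/1485)*(-1/4052)) = 2401*(464 - 128081/1504305) = 2401*(697869439/1504305) = 1675584523039/1504305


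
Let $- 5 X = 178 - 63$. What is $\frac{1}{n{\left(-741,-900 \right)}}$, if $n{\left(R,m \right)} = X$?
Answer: $- \frac{1}{23} \approx -0.043478$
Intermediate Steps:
$X = -23$ ($X = - \frac{178 - 63}{5} = \left(- \frac{1}{5}\right) 115 = -23$)
$n{\left(R,m \right)} = -23$
$\frac{1}{n{\left(-741,-900 \right)}} = \frac{1}{-23} = - \frac{1}{23}$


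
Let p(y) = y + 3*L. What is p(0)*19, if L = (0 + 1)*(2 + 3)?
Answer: 285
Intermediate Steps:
L = 5 (L = 1*5 = 5)
p(y) = 15 + y (p(y) = y + 3*5 = y + 15 = 15 + y)
p(0)*19 = (15 + 0)*19 = 15*19 = 285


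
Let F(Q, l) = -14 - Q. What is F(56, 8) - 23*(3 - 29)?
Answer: 528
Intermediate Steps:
F(56, 8) - 23*(3 - 29) = (-14 - 1*56) - 23*(3 - 29) = (-14 - 56) - 23*(-26) = -70 + 598 = 528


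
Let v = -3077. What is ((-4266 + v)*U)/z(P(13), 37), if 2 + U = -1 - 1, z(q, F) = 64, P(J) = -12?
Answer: 7343/16 ≈ 458.94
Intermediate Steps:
U = -4 (U = -2 + (-1 - 1) = -2 - 2 = -4)
((-4266 + v)*U)/z(P(13), 37) = ((-4266 - 3077)*(-4))/64 = -7343*(-4)*(1/64) = 29372*(1/64) = 7343/16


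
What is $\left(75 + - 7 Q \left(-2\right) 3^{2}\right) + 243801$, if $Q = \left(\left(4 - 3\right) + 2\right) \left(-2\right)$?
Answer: $243120$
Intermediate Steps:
$Q = -6$ ($Q = \left(1 + 2\right) \left(-2\right) = 3 \left(-2\right) = -6$)
$\left(75 + - 7 Q \left(-2\right) 3^{2}\right) + 243801 = \left(75 + \left(-7\right) \left(-6\right) \left(-2\right) 3^{2}\right) + 243801 = \left(75 + 42 \left(-2\right) 9\right) + 243801 = \left(75 - 756\right) + 243801 = -681 + 243801 = 243120$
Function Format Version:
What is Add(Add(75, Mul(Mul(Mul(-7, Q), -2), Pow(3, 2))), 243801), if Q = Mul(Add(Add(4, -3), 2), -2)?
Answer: 243120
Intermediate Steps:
Q = -6 (Q = Mul(Add(1, 2), -2) = Mul(3, -2) = -6)
Add(Add(75, Mul(Mul(Mul(-7, Q), -2), Pow(3, 2))), 243801) = Add(Add(75, Mul(Mul(Mul(-7, -6), -2), Pow(3, 2))), 243801) = Add(Add(75, Mul(Mul(42, -2), 9)), 243801) = Add(Add(75, Mul(-84, 9)), 243801) = Add(Add(75, -756), 243801) = Add(-681, 243801) = 243120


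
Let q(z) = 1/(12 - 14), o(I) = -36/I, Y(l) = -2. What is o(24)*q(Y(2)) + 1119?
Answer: 4479/4 ≈ 1119.8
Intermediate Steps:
q(z) = -½ (q(z) = 1/(-2) = -½)
o(24)*q(Y(2)) + 1119 = -36/24*(-½) + 1119 = -36*1/24*(-½) + 1119 = -3/2*(-½) + 1119 = ¾ + 1119 = 4479/4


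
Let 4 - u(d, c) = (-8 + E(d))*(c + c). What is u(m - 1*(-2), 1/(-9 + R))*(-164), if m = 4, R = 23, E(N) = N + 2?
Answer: -656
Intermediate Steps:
E(N) = 2 + N
u(d, c) = 4 - 2*c*(-6 + d) (u(d, c) = 4 - (-8 + (2 + d))*(c + c) = 4 - (-6 + d)*2*c = 4 - 2*c*(-6 + d))
u(m - 1*(-2), 1/(-9 + R))*(-164) = (4 + 12/(-9 + 23) - 2*(4 - 1*(-2))/(-9 + 23))*(-164) = (4 + 12/14 - 2*(4 + 2)/14)*(-164) = (4 + 12*(1/14) - 2*1/14*6)*(-164) = (4 + 6/7 - 6/7)*(-164) = 4*(-164) = -656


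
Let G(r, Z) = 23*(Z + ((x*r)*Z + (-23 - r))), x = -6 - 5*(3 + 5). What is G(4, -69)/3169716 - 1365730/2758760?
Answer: -29412396539/72870714268 ≈ -0.40362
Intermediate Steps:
x = -46 (x = -6 - 5*8 = -6 - 40 = -46)
G(r, Z) = -529 - 23*r + 23*Z - 1058*Z*r (G(r, Z) = 23*(Z + ((-46*r)*Z + (-23 - r))) = 23*(Z + (-46*Z*r + (-23 - r))) = 23*(Z + (-23 - r - 46*Z*r)) = 23*(-23 + Z - r - 46*Z*r) = -529 - 23*r + 23*Z - 1058*Z*r)
G(4, -69)/3169716 - 1365730/2758760 = (-529 - 23*4 + 23*(-69) - 1058*(-69)*4)/3169716 - 1365730/2758760 = (-529 - 92 - 1587 + 292008)*(1/3169716) - 1365730*1/2758760 = 289800*(1/3169716) - 136573/275876 = 24150/264143 - 136573/275876 = -29412396539/72870714268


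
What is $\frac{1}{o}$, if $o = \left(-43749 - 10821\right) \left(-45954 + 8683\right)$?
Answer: $\frac{1}{2033878470} \approx 4.9167 \cdot 10^{-10}$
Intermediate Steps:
$o = 2033878470$ ($o = \left(-54570\right) \left(-37271\right) = 2033878470$)
$\frac{1}{o} = \frac{1}{2033878470}$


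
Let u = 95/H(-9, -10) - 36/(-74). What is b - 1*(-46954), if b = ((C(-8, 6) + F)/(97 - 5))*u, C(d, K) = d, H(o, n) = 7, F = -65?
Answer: 1118554119/23828 ≈ 46943.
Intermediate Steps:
u = 3641/259 (u = 95/7 - 36/(-74) = 95*(1/7) - 36*(-1/74) = 95/7 + 18/37 = 3641/259 ≈ 14.058)
b = -265793/23828 (b = ((-8 - 65)/(97 - 5))*(3641/259) = -73/92*(3641/259) = -73*1/92*(3641/259) = -73/92*3641/259 = -265793/23828 ≈ -11.155)
b - 1*(-46954) = -265793/23828 - 1*(-46954) = -265793/23828 + 46954 = 1118554119/23828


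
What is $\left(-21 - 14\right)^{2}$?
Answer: $1225$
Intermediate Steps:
$\left(-21 - 14\right)^{2} = \left(-35\right)^{2} = 1225$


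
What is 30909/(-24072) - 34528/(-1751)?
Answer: 15236007/826472 ≈ 18.435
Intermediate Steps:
30909/(-24072) - 34528/(-1751) = 30909*(-1/24072) - 34528*(-1/1751) = -10303/8024 + 34528/1751 = 15236007/826472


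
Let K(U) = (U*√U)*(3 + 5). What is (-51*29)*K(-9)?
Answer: 319464*I ≈ 3.1946e+5*I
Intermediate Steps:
K(U) = 8*U^(3/2) (K(U) = U^(3/2)*8 = 8*U^(3/2))
(-51*29)*K(-9) = (-51*29)*(8*(-9)^(3/2)) = -11832*(-27*I) = -(-319464)*I = 319464*I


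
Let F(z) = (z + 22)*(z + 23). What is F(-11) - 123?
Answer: 9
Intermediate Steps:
F(z) = (22 + z)*(23 + z)
F(-11) - 123 = (506 + (-11)² + 45*(-11)) - 123 = (506 + 121 - 495) - 123 = 132 - 123 = 9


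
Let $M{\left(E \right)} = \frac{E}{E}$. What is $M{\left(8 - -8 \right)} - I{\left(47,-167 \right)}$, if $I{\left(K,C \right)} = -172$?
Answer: $173$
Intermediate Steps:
$M{\left(E \right)} = 1$
$M{\left(8 - -8 \right)} - I{\left(47,-167 \right)} = 1 - -172 = 1 + 172 = 173$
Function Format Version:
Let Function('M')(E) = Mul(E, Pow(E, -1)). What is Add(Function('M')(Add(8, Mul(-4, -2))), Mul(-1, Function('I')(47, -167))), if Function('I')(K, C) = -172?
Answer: 173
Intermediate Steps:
Function('M')(E) = 1
Add(Function('M')(Add(8, Mul(-4, -2))), Mul(-1, Function('I')(47, -167))) = Add(1, Mul(-1, -172)) = Add(1, 172) = 173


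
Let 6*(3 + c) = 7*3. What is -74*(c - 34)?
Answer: 2479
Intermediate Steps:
c = ½ (c = -3 + (7*3)/6 = -3 + (⅙)*21 = -3 + 7/2 = ½ ≈ 0.50000)
-74*(c - 34) = -74*(½ - 34) = -74*(-67/2) = 2479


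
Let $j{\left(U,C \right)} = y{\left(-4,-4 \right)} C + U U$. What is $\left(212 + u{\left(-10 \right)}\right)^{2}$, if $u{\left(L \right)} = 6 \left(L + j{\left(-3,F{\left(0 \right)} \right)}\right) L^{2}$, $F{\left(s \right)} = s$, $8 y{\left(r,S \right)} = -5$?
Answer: $150544$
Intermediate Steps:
$y{\left(r,S \right)} = - \frac{5}{8}$ ($y{\left(r,S \right)} = \frac{1}{8} \left(-5\right) = - \frac{5}{8}$)
$j{\left(U,C \right)} = U^{2} - \frac{5 C}{8}$ ($j{\left(U,C \right)} = - \frac{5 C}{8} + U U = - \frac{5 C}{8} + U^{2} = U^{2} - \frac{5 C}{8}$)
$u{\left(L \right)} = L^{2} \left(54 + 6 L\right)$ ($u{\left(L \right)} = 6 \left(L + \left(\left(-3\right)^{2} - 0\right)\right) L^{2} = 6 \left(L + \left(9 + 0\right)\right) L^{2} = 6 \left(L + 9\right) L^{2} = 6 \left(9 + L\right) L^{2} = \left(54 + 6 L\right) L^{2} = L^{2} \left(54 + 6 L\right)$)
$\left(212 + u{\left(-10 \right)}\right)^{2} = \left(212 + 6 \left(-10\right)^{2} \left(9 - 10\right)\right)^{2} = \left(212 + 6 \cdot 100 \left(-1\right)\right)^{2} = \left(212 - 600\right)^{2} = \left(-388\right)^{2} = 150544$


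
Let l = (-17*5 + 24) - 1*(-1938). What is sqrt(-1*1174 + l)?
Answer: sqrt(703) ≈ 26.514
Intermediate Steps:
l = 1877 (l = (-85 + 24) + 1938 = -61 + 1938 = 1877)
sqrt(-1*1174 + l) = sqrt(-1*1174 + 1877) = sqrt(-1174 + 1877) = sqrt(703)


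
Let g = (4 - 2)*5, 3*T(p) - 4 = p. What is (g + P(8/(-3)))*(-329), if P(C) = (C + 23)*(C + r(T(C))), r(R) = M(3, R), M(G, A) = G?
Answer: -49679/9 ≈ -5519.9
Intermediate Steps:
T(p) = 4/3 + p/3
r(R) = 3
g = 10 (g = 2*5 = 10)
P(C) = (3 + C)*(23 + C) (P(C) = (C + 23)*(C + 3) = (23 + C)*(3 + C) = (3 + C)*(23 + C))
(g + P(8/(-3)))*(-329) = (10 + (69 + (8/(-3))**2 + 26*(8/(-3))))*(-329) = (10 + (69 + (8*(-1/3))**2 + 26*(8*(-1/3))))*(-329) = (10 + (69 + (-8/3)**2 + 26*(-8/3)))*(-329) = (10 + (69 + 64/9 - 208/3))*(-329) = (10 + 61/9)*(-329) = (151/9)*(-329) = -49679/9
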